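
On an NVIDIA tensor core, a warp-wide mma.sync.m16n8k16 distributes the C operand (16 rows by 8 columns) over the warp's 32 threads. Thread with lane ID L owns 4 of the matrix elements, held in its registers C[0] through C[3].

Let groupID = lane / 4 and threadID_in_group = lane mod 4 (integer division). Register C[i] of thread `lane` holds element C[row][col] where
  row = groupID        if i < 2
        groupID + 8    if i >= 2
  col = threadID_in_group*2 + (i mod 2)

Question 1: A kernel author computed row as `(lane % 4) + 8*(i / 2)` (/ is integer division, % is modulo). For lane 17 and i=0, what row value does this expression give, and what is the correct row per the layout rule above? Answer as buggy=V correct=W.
buggy=1 correct=4

`(lane % 4) + 8*(i / 2)`[17,0]->1
L=17->gid=17>>2=4, tid=17&3=1
[0]->row 4+0=4  col 1·2+0=2
row: 1 vs 4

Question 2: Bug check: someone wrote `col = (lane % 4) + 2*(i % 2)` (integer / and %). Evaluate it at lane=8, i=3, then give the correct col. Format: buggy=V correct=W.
`(lane % 4) + 2*(i % 2)`[8,3]⇒2
lane 8⇒8/4=2, 8 mod 4=0
i=3  r:2+8⇒10  c:2·0+1⇒1
col: 2 vs 1

buggy=2 correct=1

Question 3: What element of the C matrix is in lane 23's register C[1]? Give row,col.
lane 23: g=5 (23/4), t=3 (23%4)
i=1: r=5+0=5, c=3*2+1=7

5,7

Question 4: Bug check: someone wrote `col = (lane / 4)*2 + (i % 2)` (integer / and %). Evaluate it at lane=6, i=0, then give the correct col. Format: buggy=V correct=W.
buggy=2 correct=4

`(lane / 4)*2 + (i % 2)`[6,0]->2
L=6->gid=6>>2=1, tid=6&3=2
[0]->row 1+0=1  col 2·2+0=4
col: 2 vs 4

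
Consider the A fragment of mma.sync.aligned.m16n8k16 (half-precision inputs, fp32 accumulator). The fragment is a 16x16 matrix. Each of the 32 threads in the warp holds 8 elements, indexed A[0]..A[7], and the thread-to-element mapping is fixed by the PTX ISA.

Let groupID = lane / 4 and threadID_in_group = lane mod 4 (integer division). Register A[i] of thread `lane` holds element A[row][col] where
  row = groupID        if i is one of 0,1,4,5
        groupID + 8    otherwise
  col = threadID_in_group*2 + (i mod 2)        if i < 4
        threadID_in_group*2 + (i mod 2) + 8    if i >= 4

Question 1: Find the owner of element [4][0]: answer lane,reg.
r=4->g=4,rb=0  c=0->cb=0,t=0,b0=0
L=4*4+0=16  i=0*4+0*2+0=0

16,0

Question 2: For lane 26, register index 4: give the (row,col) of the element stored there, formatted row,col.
6,12

lane 26->26/4=6, 26 mod 4=2
i=4  r:6+0->6  c:2·2+0+8->12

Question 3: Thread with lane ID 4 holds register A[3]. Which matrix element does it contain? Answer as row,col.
9,1

4: g=1,t=0
[3] (1+8,0*2+1+0) = (9,1)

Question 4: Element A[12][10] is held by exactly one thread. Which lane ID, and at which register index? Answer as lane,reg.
17,6

r: 12->gid=4,r8=1  c: 10->c8=1,tid=1,i&1=0
L=4*4+1=17  i=1*4+1*2+0=6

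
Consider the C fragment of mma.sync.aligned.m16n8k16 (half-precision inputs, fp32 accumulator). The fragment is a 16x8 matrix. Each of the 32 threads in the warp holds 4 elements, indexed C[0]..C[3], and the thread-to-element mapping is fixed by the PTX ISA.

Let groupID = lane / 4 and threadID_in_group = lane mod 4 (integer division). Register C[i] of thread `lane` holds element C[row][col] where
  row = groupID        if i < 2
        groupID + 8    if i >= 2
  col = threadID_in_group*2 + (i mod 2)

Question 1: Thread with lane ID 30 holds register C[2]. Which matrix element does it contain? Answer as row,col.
30: g=7,t=2
[2] (7+8,2*2+0) = (15,4)

15,4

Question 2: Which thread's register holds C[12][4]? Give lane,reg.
18,2

r=12⇒gr=4,Rb=1  c=4⇒th=2,odd=0
L=4*4+2=18  i=1*2+0=2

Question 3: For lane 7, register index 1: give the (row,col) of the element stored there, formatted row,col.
lane 7->7/4=1, 7 mod 4=3
i=1  r:1+0->1  c:2·3+1->7

1,7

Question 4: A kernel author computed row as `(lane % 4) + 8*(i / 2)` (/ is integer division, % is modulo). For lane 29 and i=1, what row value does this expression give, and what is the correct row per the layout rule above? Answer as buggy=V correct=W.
buggy=1 correct=7

`(lane % 4) + 8*(i / 2)`[29,1]=>1
lane 29=>29/4=7, 29 mod 4=1
i=1  r:7+0=>7  c:2·1+1=>3
row: 1 vs 7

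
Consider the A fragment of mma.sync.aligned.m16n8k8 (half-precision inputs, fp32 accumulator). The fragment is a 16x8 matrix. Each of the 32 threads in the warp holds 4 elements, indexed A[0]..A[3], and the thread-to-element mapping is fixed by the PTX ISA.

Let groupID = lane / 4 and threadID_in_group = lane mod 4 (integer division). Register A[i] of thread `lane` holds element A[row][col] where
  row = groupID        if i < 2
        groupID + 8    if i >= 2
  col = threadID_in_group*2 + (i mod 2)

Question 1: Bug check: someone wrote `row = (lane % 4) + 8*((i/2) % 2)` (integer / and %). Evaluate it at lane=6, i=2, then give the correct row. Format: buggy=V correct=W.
buggy=10 correct=9

`(lane % 4) + 8*((i/2) % 2)`[6,2]=>10
lane 6: grp=1 (6/4), tig=2 (6%4)
i=2: r=1+8=9, c=2*2+0=4
row: 10 vs 9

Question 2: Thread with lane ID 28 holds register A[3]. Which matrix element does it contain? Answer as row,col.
lane 28: grp=7 (28/4), tig=0 (28%4)
i=3: r=7+8=15, c=0*2+1=1

15,1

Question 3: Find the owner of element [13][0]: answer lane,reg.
20,2

r: 13->gid=5,r8=1  c: 0->tid=0,i&1=0
L=5*4+0=20  i=1*2+0=2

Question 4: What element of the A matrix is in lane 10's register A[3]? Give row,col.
L=10⇒gr=10>>2=2, th=10&3=2
[3]⇒row 2+8=10  col 2·2+1=5

10,5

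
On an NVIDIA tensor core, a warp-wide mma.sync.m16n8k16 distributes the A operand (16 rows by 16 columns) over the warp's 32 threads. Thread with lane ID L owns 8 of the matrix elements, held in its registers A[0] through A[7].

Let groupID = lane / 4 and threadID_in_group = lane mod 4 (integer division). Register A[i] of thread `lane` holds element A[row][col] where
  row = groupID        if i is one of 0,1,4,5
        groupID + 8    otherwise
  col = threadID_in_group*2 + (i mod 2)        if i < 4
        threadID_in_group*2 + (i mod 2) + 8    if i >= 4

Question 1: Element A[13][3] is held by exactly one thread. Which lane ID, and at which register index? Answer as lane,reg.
21,3

r=13→G=5,rhi=1  c=3→chi=0,T=1,p=1
L=5*4+1=21  i=0*4+1*2+1=3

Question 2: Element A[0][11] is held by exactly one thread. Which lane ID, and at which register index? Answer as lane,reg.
r=0→G=0,rhi=0  c=11→chi=1,T=1,p=1
L=0*4+1=1  i=1*4+0*2+1=5

1,5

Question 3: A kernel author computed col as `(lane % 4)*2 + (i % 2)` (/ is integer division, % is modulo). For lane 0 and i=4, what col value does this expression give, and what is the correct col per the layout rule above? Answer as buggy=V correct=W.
`(lane % 4)*2 + (i % 2)`[0,4]→0
lane 0→0/4=0, 0 mod 4=0
i=4  r:0+0→0  c:2·0+0+8→8
col: 0 vs 8

buggy=0 correct=8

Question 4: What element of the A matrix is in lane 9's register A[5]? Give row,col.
2,11

lane 9: gr=2 (9/4), th=1 (9%4)
i=5: r=2+0=2, c=1*2+1+8=11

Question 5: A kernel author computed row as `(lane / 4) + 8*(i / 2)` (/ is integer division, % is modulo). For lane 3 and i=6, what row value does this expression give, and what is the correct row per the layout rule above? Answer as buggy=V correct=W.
buggy=24 correct=8

`(lane / 4) + 8*(i / 2)`[3,6]->24
lane 3->3/4=0, 3 mod 4=3
i=6  r:0+8->8  c:2·3+0+8->14
row: 24 vs 8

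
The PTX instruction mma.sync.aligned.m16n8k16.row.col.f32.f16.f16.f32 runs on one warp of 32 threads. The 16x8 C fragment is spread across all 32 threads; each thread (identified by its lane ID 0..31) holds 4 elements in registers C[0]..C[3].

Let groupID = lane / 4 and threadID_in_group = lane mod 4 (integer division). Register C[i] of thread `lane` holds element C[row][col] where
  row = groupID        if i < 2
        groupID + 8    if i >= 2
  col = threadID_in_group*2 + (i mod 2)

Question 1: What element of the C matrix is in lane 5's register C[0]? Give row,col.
lane 5: G=1 (5/4), T=1 (5%4)
i=0: r=1+0=1, c=1*2+0=2

1,2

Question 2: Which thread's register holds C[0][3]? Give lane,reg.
r=0⇒gr=0,Rb=0  c=3⇒th=1,odd=1
L=0*4+1=1  i=0*2+1=1

1,1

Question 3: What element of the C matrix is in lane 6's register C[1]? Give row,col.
1,5

lane 6: G=1 (6/4), T=2 (6%4)
i=1: r=1+0=1, c=2*2+1=5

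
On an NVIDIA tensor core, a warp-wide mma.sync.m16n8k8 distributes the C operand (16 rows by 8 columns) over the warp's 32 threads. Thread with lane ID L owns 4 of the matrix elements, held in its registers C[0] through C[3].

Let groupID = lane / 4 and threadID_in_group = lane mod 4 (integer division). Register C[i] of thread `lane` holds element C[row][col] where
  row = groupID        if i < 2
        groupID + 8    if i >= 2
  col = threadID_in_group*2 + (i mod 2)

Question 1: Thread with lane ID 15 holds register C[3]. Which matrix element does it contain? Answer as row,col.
lane 15: grp=3 (15/4), tig=3 (15%4)
i=3: r=3+8=11, c=3*2+1=7

11,7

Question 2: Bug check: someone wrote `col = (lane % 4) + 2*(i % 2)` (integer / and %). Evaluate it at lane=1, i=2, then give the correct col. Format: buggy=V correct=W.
`(lane % 4) + 2*(i % 2)`[1,2]→1
L=1→G=1>>2=0, T=1&3=1
[2]→row 0+8=8  col 1·2+0=2
col: 1 vs 2

buggy=1 correct=2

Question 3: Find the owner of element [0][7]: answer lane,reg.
r: 0->gid=0,r8=0  c: 7->tid=3,i&1=1
L=0*4+3=3  i=0*2+1=1

3,1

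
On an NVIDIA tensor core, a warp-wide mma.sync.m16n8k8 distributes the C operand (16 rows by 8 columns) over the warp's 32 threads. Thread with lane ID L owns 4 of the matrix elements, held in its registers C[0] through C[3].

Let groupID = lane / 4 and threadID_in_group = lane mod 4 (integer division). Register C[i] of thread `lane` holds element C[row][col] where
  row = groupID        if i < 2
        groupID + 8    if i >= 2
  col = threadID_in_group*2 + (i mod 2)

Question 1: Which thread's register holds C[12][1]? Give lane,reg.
r=12→G=4,rhi=1  c=1→T=0,p=1
L=4*4+0=16  i=1*2+1=3

16,3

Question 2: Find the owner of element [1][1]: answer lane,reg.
r: 1->gid=1,r8=0  c: 1->tid=0,i&1=1
L=1*4+0=4  i=0*2+1=1

4,1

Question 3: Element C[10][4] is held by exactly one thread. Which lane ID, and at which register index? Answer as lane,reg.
10,2

r: 10->gid=2,r8=1  c: 4->tid=2,i&1=0
L=2*4+2=10  i=1*2+0=2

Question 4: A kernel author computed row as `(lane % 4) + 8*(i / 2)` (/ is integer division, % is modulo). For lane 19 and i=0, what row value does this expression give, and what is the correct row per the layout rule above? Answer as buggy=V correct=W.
buggy=3 correct=4

`(lane % 4) + 8*(i / 2)`[19,0]->3
L=19->gid=19>>2=4, tid=19&3=3
[0]->row 4+0=4  col 3·2+0=6
row: 3 vs 4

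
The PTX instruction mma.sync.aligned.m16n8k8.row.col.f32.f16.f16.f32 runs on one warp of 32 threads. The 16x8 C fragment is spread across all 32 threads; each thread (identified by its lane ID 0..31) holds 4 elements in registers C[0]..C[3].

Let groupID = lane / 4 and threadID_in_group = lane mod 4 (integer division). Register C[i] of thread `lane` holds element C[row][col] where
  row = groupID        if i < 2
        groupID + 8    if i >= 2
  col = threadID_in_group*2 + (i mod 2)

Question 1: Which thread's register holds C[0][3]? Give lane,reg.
1,1

r=0->g=0,rb=0  c=3->t=1,b0=1
L=0*4+1=1  i=0*2+1=1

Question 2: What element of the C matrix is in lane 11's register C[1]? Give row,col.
2,7

L=11⇒gr=11>>2=2, th=11&3=3
[1]⇒row 2+0=2  col 3·2+1=7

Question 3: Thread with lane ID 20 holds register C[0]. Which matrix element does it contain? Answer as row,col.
5,0

20: G=5,T=0
[0] (5+0,0*2+0) = (5,0)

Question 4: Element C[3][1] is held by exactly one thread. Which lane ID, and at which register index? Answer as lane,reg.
r=3⇒gr=3,Rb=0  c=1⇒th=0,odd=1
L=3*4+0=12  i=0*2+1=1

12,1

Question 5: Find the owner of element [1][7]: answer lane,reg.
7,1

r=1->g=1,rb=0  c=7->t=3,b0=1
L=1*4+3=7  i=0*2+1=1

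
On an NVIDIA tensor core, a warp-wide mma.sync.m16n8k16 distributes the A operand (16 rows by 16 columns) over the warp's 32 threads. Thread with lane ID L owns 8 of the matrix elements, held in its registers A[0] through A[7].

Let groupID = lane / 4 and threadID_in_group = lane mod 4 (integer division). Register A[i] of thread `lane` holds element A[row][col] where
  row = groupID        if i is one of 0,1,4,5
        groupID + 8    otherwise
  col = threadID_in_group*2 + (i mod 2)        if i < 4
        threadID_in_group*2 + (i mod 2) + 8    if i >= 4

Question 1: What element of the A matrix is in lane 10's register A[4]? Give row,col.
10: g=2,t=2
[4] (2+0,2*2+0+8) = (2,12)

2,12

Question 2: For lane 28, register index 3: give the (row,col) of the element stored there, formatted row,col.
lane 28→28/4=7, 28 mod 4=0
i=3  r:7+8→15  c:2·0+1+0→1

15,1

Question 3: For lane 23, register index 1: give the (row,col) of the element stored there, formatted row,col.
5,7

lane 23: G=5 (23/4), T=3 (23%4)
i=1: r=5+0=5, c=3*2+1+0=7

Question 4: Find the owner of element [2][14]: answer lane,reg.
r=2→G=2,rhi=0  c=14→chi=1,T=3,p=0
L=2*4+3=11  i=1*4+0*2+0=4

11,4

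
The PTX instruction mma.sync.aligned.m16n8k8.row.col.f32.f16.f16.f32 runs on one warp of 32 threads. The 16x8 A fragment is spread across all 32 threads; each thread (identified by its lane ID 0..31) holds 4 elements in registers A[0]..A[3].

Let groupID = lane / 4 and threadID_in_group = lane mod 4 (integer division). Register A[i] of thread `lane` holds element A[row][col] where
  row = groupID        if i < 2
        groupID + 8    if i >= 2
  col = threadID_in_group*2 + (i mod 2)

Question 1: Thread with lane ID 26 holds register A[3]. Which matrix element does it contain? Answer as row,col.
14,5

26: gid=6,tid=2
[3] (6+8,2*2+1) = (14,5)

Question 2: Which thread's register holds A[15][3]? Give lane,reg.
29,3

r: 15->gid=7,r8=1  c: 3->tid=1,i&1=1
L=7*4+1=29  i=1*2+1=3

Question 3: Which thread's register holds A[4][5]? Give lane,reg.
r: 4->gid=4,r8=0  c: 5->tid=2,i&1=1
L=4*4+2=18  i=0*2+1=1

18,1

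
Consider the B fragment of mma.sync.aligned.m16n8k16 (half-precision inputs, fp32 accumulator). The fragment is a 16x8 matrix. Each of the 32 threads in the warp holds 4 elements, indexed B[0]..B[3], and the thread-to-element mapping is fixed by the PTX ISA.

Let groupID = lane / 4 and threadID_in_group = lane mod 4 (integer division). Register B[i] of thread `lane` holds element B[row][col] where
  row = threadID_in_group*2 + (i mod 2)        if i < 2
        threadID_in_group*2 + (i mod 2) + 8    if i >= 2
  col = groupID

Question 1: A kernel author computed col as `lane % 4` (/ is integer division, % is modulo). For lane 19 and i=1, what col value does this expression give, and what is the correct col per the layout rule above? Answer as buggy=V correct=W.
`lane % 4`[19,1]->3
lane 19->19/4=4, 19 mod 4=3
i=1  r:2·3+1+0->7  c:4
col: 3 vs 4

buggy=3 correct=4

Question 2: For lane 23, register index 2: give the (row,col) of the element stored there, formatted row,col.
lane 23⇒23/4=5, 23 mod 4=3
i=2  r:2·3+0+8⇒14  c:5

14,5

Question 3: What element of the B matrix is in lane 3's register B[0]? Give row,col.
3: grp=0,tig=3
[0] (3*2+0+0,0) = (6,0)

6,0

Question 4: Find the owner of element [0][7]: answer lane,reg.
28,0

c=7->g=7  r=0->rb=0,t=0,b0=0
L=7*4+0=28  i=0*2+0=0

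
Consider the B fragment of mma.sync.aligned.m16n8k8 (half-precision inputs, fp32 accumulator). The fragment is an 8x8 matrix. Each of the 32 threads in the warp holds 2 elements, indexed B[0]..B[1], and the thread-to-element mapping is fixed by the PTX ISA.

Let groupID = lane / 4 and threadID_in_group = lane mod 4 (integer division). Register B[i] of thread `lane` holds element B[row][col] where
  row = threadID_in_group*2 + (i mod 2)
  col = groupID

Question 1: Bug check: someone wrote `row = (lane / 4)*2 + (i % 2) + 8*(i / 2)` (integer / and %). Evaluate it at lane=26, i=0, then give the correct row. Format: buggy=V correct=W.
buggy=12 correct=4

`(lane / 4)*2 + (i % 2) + 8*(i / 2)`[26,0]=>12
lane 26=>26/4=6, 26 mod 4=2
i=0  r:2·2+0=>4  c:6
row: 12 vs 4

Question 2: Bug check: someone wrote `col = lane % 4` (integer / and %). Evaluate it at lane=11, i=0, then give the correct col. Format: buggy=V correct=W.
buggy=3 correct=2

`lane % 4`[11,0]->3
lane 11: g=2 (11/4), t=3 (11%4)
i=0: r=3*2+0=6, c=g=2
col: 3 vs 2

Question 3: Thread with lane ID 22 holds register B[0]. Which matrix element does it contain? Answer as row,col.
L=22=>grp=22>>2=5, tig=22&3=2
[0]=>row 2·2+0=4  col grp=5

4,5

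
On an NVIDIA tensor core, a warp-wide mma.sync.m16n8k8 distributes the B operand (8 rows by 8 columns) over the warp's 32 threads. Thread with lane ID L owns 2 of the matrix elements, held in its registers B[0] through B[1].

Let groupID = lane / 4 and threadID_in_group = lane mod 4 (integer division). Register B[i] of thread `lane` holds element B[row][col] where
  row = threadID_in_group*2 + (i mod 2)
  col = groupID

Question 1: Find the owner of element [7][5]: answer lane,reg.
23,1

c=5->g=5  r=7->t=3,b0=1
L=5*4+3=23  i=1=1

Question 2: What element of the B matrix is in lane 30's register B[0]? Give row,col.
4,7

30: G=7,T=2
[0] (2*2+0,7) = (4,7)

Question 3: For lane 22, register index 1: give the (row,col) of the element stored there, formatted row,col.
5,5

L=22⇒gr=22>>2=5, th=22&3=2
[1]⇒row 2·2+1=5  col gr=5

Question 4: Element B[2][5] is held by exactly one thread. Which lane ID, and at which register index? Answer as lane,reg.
21,0

c: 5->gid=5  r: 2->tid=1,i&1=0
L=5*4+1=21  i=0=0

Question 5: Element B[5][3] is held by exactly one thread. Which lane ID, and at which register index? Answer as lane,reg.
14,1

c=3->g=3  r=5->t=2,b0=1
L=3*4+2=14  i=1=1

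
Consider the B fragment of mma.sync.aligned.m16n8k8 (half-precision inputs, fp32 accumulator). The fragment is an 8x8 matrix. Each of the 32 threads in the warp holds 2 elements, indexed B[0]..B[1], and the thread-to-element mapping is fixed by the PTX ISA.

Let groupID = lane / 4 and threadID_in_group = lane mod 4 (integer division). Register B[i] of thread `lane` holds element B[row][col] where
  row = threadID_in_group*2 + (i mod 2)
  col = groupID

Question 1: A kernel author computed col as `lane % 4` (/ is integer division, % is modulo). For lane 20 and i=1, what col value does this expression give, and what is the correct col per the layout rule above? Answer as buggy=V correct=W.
`lane % 4`[20,1]=>0
L=20=>grp=20>>2=5, tig=20&3=0
[1]=>row 0·2+1=1  col grp=5
col: 0 vs 5

buggy=0 correct=5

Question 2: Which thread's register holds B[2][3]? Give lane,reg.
13,0

c: 3->gid=3  r: 2->tid=1,i&1=0
L=3*4+1=13  i=0=0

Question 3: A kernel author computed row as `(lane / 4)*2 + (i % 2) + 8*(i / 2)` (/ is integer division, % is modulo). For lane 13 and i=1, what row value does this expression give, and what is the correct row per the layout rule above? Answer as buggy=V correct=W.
buggy=7 correct=3

`(lane / 4)*2 + (i % 2) + 8*(i / 2)`[13,1]⇒7
13: gr=3,th=1
[1] (1*2+1,3) = (3,3)
row: 7 vs 3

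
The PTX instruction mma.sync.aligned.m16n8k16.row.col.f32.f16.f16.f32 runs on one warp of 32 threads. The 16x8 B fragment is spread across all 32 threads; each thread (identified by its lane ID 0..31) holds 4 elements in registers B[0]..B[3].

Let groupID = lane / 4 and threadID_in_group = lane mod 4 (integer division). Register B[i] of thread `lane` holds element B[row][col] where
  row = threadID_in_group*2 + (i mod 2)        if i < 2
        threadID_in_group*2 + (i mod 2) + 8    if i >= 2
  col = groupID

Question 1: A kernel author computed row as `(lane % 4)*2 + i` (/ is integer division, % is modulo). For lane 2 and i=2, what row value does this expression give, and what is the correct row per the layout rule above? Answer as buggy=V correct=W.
buggy=6 correct=12

`(lane % 4)*2 + i`[2,2]→6
lane 2: G=0 (2/4), T=2 (2%4)
i=2: r=2*2+0+8=12, c=G=0
row: 6 vs 12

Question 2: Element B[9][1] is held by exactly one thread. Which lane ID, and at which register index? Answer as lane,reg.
c=1⇒gr=1  r=9⇒Rb=1,th=0,odd=1
L=1*4+0=4  i=1*2+1=3

4,3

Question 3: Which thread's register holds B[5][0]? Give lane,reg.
2,1

c=0⇒gr=0  r=5⇒Rb=0,th=2,odd=1
L=0*4+2=2  i=0*2+1=1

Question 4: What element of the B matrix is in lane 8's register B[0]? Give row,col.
0,2

lane 8: gr=2 (8/4), th=0 (8%4)
i=0: r=0*2+0+0=0, c=gr=2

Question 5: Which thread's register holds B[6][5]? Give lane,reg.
23,0

c: 5->gid=5  r: 6->r8=0,tid=3,i&1=0
L=5*4+3=23  i=0*2+0=0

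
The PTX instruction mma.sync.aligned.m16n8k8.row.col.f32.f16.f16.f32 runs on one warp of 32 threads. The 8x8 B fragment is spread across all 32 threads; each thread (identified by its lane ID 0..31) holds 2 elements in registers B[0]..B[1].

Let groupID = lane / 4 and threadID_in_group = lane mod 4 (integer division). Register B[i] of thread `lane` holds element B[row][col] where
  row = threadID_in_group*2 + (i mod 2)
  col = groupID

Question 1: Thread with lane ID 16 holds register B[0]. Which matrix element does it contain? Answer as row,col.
0,4

lane 16->16/4=4, 16 mod 4=0
i=0  r:2·0+0->0  c:4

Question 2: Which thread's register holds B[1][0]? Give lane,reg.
0,1

c=0⇒gr=0  r=1⇒th=0,odd=1
L=0*4+0=0  i=1=1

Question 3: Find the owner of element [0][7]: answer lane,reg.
c: 7->gid=7  r: 0->tid=0,i&1=0
L=7*4+0=28  i=0=0

28,0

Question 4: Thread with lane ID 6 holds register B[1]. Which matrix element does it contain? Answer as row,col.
lane 6: G=1 (6/4), T=2 (6%4)
i=1: r=2*2+1=5, c=G=1

5,1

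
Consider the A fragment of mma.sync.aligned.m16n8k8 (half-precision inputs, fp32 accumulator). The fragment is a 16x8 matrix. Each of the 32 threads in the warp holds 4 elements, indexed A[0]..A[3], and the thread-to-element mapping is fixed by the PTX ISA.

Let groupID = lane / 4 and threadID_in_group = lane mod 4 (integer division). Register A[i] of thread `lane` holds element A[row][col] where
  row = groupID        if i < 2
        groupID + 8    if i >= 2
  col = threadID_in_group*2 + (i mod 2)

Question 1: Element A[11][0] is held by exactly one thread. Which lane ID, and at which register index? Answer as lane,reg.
r: 11->gid=3,r8=1  c: 0->tid=0,i&1=0
L=3*4+0=12  i=1*2+0=2

12,2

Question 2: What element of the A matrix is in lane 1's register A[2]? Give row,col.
lane 1: G=0 (1/4), T=1 (1%4)
i=2: r=0+8=8, c=1*2+0=2

8,2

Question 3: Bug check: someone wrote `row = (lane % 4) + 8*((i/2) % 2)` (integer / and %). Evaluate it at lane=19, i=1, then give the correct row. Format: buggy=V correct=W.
buggy=3 correct=4

`(lane % 4) + 8*((i/2) % 2)`[19,1]->3
19: gid=4,tid=3
[1] (4+0,3*2+1) = (4,7)
row: 3 vs 4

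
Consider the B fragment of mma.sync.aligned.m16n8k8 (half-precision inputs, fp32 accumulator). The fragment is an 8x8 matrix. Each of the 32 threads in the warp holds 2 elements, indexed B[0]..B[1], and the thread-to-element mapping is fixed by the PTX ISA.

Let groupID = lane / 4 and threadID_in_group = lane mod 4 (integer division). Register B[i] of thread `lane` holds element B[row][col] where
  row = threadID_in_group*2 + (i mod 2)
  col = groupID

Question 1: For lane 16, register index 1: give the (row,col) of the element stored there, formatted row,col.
1,4

lane 16→16/4=4, 16 mod 4=0
i=1  r:2·0+1→1  c:4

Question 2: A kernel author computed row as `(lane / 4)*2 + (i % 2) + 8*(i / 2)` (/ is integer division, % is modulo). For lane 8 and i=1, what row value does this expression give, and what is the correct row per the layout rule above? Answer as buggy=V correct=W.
buggy=5 correct=1

`(lane / 4)*2 + (i % 2) + 8*(i / 2)`[8,1]=>5
lane 8=>8/4=2, 8 mod 4=0
i=1  r:2·0+1=>1  c:2
row: 5 vs 1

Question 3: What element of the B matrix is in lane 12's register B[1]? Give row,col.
L=12→G=12>>2=3, T=12&3=0
[1]→row 0·2+1=1  col G=3

1,3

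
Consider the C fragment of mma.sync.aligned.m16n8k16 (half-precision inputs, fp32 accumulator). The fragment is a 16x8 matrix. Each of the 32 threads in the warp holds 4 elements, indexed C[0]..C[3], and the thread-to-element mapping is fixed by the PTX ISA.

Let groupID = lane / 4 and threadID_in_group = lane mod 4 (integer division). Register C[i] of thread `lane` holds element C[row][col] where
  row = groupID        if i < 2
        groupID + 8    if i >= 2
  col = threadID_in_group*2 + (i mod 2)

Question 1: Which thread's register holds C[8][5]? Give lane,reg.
2,3

r=8⇒gr=0,Rb=1  c=5⇒th=2,odd=1
L=0*4+2=2  i=1*2+1=3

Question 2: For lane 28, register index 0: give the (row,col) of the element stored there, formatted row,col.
7,0

L=28->gid=28>>2=7, tid=28&3=0
[0]->row 7+0=7  col 0·2+0=0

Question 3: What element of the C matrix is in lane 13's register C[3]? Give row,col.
L=13=>grp=13>>2=3, tig=13&3=1
[3]=>row 3+8=11  col 1·2+1=3

11,3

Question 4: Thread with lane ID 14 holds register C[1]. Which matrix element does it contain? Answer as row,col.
lane 14: gr=3 (14/4), th=2 (14%4)
i=1: r=3+0=3, c=2*2+1=5

3,5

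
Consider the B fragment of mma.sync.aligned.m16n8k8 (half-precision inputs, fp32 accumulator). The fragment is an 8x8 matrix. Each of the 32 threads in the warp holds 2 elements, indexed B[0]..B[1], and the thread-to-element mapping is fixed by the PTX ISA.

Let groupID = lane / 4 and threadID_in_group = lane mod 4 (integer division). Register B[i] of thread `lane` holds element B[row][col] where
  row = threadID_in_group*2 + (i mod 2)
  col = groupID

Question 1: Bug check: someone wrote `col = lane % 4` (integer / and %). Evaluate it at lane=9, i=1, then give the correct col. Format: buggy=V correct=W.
buggy=1 correct=2

`lane % 4`[9,1]->1
9: g=2,t=1
[1] (1*2+1,2) = (3,2)
col: 1 vs 2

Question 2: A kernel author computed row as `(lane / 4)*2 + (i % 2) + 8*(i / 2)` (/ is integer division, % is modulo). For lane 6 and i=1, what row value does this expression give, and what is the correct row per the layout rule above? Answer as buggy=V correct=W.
buggy=3 correct=5

`(lane / 4)*2 + (i % 2) + 8*(i / 2)`[6,1]⇒3
L=6⇒gr=6>>2=1, th=6&3=2
[1]⇒row 2·2+1=5  col gr=1
row: 3 vs 5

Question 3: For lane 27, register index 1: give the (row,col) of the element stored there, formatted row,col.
lane 27: grp=6 (27/4), tig=3 (27%4)
i=1: r=3*2+1=7, c=grp=6

7,6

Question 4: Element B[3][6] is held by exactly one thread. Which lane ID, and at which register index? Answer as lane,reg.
c=6→G=6  r=3→T=1,p=1
L=6*4+1=25  i=1=1

25,1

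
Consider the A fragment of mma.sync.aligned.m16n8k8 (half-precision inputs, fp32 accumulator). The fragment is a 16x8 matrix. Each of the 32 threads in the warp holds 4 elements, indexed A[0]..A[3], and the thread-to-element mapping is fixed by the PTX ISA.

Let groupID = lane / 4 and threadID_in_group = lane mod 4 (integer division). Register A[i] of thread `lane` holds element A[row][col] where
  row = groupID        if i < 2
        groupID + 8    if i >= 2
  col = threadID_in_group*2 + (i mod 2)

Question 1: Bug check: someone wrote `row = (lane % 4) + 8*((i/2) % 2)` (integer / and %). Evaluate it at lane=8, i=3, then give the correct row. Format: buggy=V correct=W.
buggy=8 correct=10

`(lane % 4) + 8*((i/2) % 2)`[8,3]=>8
lane 8: grp=2 (8/4), tig=0 (8%4)
i=3: r=2+8=10, c=0*2+1=1
row: 8 vs 10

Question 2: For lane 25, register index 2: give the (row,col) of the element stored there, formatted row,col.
14,2

L=25⇒gr=25>>2=6, th=25&3=1
[2]⇒row 6+8=14  col 1·2+0=2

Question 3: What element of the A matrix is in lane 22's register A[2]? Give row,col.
13,4

22: grp=5,tig=2
[2] (5+8,2*2+0) = (13,4)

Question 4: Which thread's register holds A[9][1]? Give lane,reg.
r:9=>grp=1,rB=1  c:1=>tig=0,lo=1
L=1*4+0=4  i=1*2+1=3

4,3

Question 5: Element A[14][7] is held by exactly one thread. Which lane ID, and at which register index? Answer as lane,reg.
27,3

r=14⇒gr=6,Rb=1  c=7⇒th=3,odd=1
L=6*4+3=27  i=1*2+1=3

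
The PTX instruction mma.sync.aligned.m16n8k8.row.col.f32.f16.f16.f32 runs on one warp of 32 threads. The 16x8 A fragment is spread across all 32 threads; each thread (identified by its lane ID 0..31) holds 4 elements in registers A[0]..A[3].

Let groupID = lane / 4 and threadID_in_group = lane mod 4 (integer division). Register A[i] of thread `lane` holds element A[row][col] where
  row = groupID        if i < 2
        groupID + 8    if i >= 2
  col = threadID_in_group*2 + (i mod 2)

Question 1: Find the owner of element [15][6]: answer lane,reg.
r:15=>grp=7,rB=1  c:6=>tig=3,lo=0
L=7*4+3=31  i=1*2+0=2

31,2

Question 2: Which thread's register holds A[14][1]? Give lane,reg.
r=14⇒gr=6,Rb=1  c=1⇒th=0,odd=1
L=6*4+0=24  i=1*2+1=3

24,3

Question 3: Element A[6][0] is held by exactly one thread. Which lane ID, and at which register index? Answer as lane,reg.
24,0

r=6⇒gr=6,Rb=0  c=0⇒th=0,odd=0
L=6*4+0=24  i=0*2+0=0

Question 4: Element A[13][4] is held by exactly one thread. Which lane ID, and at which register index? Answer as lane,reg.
r=13→G=5,rhi=1  c=4→T=2,p=0
L=5*4+2=22  i=1*2+0=2

22,2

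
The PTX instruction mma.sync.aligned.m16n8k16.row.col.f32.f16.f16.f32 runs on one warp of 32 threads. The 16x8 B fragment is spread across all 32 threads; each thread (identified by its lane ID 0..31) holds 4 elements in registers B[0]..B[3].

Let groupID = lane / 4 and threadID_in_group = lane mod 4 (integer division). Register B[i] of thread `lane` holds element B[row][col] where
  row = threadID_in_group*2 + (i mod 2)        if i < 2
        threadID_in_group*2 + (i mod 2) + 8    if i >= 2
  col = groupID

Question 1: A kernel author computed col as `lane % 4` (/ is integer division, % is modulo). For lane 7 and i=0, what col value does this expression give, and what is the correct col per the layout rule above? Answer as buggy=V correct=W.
`lane % 4`[7,0]=>3
L=7=>grp=7>>2=1, tig=7&3=3
[0]=>row 3·2+0+0=6  col grp=1
col: 3 vs 1

buggy=3 correct=1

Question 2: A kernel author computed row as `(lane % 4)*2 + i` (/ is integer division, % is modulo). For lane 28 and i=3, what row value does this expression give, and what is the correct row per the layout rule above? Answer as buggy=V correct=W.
`(lane % 4)*2 + i`[28,3]→3
28: G=7,T=0
[3] (0*2+1+8,7) = (9,7)
row: 3 vs 9

buggy=3 correct=9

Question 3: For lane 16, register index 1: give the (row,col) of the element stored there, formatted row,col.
1,4

L=16=>grp=16>>2=4, tig=16&3=0
[1]=>row 0·2+1+0=1  col grp=4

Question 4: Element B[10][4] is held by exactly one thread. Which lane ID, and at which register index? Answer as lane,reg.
c: 4->gid=4  r: 10->r8=1,tid=1,i&1=0
L=4*4+1=17  i=1*2+0=2

17,2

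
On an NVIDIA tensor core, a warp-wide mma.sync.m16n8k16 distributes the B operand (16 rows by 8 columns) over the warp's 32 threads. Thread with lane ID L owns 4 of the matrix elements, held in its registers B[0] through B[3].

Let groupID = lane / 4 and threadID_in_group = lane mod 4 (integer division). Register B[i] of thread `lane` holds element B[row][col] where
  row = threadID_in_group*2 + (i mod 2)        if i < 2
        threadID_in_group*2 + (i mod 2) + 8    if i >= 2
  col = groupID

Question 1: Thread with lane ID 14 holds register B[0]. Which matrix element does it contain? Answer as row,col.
lane 14⇒14/4=3, 14 mod 4=2
i=0  r:2·2+0+0⇒4  c:3

4,3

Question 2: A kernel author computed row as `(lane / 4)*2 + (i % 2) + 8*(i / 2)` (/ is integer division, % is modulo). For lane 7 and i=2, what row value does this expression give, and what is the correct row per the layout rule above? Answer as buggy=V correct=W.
`(lane / 4)*2 + (i % 2) + 8*(i / 2)`[7,2]->10
lane 7->7/4=1, 7 mod 4=3
i=2  r:2·3+0+8->14  c:1
row: 10 vs 14

buggy=10 correct=14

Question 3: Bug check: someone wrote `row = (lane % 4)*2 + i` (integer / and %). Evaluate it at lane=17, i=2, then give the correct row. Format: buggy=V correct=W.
`(lane % 4)*2 + i`[17,2]->4
lane 17->17/4=4, 17 mod 4=1
i=2  r:2·1+0+8->10  c:4
row: 4 vs 10

buggy=4 correct=10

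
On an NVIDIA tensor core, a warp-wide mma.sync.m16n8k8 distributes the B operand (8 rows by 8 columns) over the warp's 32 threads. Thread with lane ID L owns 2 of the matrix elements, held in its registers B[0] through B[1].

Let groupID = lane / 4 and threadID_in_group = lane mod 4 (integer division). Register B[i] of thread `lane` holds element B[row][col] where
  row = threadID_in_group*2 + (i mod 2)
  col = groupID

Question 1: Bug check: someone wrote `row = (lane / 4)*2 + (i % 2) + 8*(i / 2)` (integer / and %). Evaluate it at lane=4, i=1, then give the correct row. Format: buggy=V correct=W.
`(lane / 4)*2 + (i % 2) + 8*(i / 2)`[4,1]→3
4: G=1,T=0
[1] (0*2+1,1) = (1,1)
row: 3 vs 1

buggy=3 correct=1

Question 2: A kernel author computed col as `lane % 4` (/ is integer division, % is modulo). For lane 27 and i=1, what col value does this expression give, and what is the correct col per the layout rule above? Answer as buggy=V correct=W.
`lane % 4`[27,1]->3
lane 27->27/4=6, 27 mod 4=3
i=1  r:2·3+1->7  c:6
col: 3 vs 6

buggy=3 correct=6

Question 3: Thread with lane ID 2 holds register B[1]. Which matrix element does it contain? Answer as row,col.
5,0

lane 2⇒2/4=0, 2 mod 4=2
i=1  r:2·2+1⇒5  c:0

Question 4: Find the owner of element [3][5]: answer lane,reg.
c=5→G=5  r=3→T=1,p=1
L=5*4+1=21  i=1=1

21,1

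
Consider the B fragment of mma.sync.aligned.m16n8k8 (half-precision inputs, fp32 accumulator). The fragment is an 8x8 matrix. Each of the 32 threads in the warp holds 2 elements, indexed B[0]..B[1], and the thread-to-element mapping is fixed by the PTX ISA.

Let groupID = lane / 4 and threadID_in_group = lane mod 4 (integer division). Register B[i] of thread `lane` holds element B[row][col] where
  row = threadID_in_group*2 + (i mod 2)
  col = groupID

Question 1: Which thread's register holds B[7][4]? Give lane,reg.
c=4->g=4  r=7->t=3,b0=1
L=4*4+3=19  i=1=1

19,1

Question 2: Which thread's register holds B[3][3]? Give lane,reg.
c=3->g=3  r=3->t=1,b0=1
L=3*4+1=13  i=1=1

13,1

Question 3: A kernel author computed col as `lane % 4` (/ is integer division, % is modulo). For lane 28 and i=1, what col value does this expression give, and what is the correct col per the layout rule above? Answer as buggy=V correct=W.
buggy=0 correct=7

`lane % 4`[28,1]->0
lane 28->28/4=7, 28 mod 4=0
i=1  r:2·0+1->1  c:7
col: 0 vs 7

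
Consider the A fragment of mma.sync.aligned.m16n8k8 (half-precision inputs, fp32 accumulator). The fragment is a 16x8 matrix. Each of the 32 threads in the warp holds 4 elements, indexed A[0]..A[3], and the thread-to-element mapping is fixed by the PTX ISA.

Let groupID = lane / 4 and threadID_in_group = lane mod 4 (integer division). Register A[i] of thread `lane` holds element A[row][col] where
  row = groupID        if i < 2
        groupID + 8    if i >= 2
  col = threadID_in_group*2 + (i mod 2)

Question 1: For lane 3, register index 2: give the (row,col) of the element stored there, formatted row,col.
3: G=0,T=3
[2] (0+8,3*2+0) = (8,6)

8,6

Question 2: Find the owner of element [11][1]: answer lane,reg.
12,3

r=11->g=3,rb=1  c=1->t=0,b0=1
L=3*4+0=12  i=1*2+1=3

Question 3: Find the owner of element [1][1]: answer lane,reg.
4,1

r: 1->gid=1,r8=0  c: 1->tid=0,i&1=1
L=1*4+0=4  i=0*2+1=1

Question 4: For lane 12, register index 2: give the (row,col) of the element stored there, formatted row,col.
12: gid=3,tid=0
[2] (3+8,0*2+0) = (11,0)

11,0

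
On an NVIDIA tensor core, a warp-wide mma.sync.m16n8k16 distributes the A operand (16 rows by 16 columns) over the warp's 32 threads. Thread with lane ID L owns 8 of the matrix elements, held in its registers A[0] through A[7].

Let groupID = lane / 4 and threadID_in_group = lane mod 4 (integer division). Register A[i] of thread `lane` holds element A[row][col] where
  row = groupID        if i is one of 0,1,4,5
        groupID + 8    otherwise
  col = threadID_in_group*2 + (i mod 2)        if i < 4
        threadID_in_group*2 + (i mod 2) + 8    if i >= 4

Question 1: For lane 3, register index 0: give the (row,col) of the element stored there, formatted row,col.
lane 3⇒3/4=0, 3 mod 4=3
i=0  r:0+0⇒0  c:2·3+0+0⇒6

0,6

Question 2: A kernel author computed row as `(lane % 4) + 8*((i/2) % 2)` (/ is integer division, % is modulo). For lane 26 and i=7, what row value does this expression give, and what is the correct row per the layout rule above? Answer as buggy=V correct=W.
`(lane % 4) + 8*((i/2) % 2)`[26,7]=>10
lane 26: grp=6 (26/4), tig=2 (26%4)
i=7: r=6+8=14, c=2*2+1+8=13
row: 10 vs 14

buggy=10 correct=14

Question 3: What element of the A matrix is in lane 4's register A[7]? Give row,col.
L=4->gid=4>>2=1, tid=4&3=0
[7]->row 1+8=9  col 0·2+1+8=9

9,9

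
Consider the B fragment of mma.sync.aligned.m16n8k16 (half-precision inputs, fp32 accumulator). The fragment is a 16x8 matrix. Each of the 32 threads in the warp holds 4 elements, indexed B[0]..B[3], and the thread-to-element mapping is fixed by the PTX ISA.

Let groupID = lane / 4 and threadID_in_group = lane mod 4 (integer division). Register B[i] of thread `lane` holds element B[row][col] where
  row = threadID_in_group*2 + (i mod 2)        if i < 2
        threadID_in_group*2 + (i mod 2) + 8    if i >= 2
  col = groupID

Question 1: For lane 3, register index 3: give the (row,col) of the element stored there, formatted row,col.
15,0

L=3=>grp=3>>2=0, tig=3&3=3
[3]=>row 3·2+1+8=15  col grp=0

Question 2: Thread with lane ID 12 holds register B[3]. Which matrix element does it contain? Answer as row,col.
12: g=3,t=0
[3] (0*2+1+8,3) = (9,3)

9,3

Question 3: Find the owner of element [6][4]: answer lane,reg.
c=4⇒gr=4  r=6⇒Rb=0,th=3,odd=0
L=4*4+3=19  i=0*2+0=0

19,0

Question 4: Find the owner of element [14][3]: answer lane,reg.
c: 3->gid=3  r: 14->r8=1,tid=3,i&1=0
L=3*4+3=15  i=1*2+0=2

15,2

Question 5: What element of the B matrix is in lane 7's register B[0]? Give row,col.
L=7⇒gr=7>>2=1, th=7&3=3
[0]⇒row 3·2+0+0=6  col gr=1

6,1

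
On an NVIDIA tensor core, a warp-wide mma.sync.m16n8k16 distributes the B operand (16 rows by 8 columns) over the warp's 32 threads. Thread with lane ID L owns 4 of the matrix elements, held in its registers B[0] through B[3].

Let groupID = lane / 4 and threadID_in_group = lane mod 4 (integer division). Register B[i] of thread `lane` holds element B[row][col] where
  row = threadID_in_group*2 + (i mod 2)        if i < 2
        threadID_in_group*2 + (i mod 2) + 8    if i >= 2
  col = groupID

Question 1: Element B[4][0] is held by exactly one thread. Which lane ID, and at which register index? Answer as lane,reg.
c=0→G=0  r=4→rhi=0,T=2,p=0
L=0*4+2=2  i=0*2+0=0

2,0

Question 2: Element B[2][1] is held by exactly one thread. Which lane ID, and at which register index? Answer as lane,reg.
5,0

c: 1->gid=1  r: 2->r8=0,tid=1,i&1=0
L=1*4+1=5  i=0*2+0=0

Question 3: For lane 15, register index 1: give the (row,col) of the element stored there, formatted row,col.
7,3

L=15→G=15>>2=3, T=15&3=3
[1]→row 3·2+1+0=7  col G=3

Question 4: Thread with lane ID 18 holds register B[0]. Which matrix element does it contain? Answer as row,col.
4,4

L=18->gid=18>>2=4, tid=18&3=2
[0]->row 2·2+0+0=4  col gid=4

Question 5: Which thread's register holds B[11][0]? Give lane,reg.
1,3

c: 0->gid=0  r: 11->r8=1,tid=1,i&1=1
L=0*4+1=1  i=1*2+1=3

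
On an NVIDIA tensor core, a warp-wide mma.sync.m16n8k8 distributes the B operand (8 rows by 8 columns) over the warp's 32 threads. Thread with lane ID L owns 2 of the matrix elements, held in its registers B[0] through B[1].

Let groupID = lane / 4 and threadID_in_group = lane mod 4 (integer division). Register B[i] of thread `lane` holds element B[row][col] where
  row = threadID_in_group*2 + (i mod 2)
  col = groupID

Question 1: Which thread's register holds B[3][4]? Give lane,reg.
17,1

c=4->g=4  r=3->t=1,b0=1
L=4*4+1=17  i=1=1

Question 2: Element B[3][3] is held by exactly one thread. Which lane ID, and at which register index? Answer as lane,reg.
c: 3->gid=3  r: 3->tid=1,i&1=1
L=3*4+1=13  i=1=1

13,1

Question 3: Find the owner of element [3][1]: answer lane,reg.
5,1

c: 1->gid=1  r: 3->tid=1,i&1=1
L=1*4+1=5  i=1=1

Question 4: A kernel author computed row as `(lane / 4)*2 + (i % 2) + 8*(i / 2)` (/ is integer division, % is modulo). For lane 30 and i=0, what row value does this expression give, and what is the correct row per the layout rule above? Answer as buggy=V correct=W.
`(lane / 4)*2 + (i % 2) + 8*(i / 2)`[30,0]⇒14
lane 30⇒30/4=7, 30 mod 4=2
i=0  r:2·2+0⇒4  c:7
row: 14 vs 4

buggy=14 correct=4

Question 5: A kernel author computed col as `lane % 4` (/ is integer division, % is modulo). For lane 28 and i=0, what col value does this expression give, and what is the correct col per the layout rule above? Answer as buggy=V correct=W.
buggy=0 correct=7

`lane % 4`[28,0]->0
28: gid=7,tid=0
[0] (0*2+0,7) = (0,7)
col: 0 vs 7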